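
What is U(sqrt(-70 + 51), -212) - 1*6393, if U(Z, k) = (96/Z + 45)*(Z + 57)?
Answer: -3732 - 243*I*sqrt(19) ≈ -3732.0 - 1059.2*I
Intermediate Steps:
U(Z, k) = (45 + 96/Z)*(57 + Z)
U(sqrt(-70 + 51), -212) - 1*6393 = (2661 + 45*sqrt(-70 + 51) + 5472/(sqrt(-70 + 51))) - 1*6393 = (2661 + 45*sqrt(-19) + 5472/(sqrt(-19))) - 6393 = (2661 + 45*(I*sqrt(19)) + 5472/((I*sqrt(19)))) - 6393 = (2661 + 45*I*sqrt(19) + 5472*(-I*sqrt(19)/19)) - 6393 = (2661 + 45*I*sqrt(19) - 288*I*sqrt(19)) - 6393 = (2661 - 243*I*sqrt(19)) - 6393 = -3732 - 243*I*sqrt(19)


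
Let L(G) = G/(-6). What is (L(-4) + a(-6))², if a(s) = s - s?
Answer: 4/9 ≈ 0.44444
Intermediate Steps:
L(G) = -G/6 (L(G) = G*(-⅙) = -G/6)
a(s) = 0
(L(-4) + a(-6))² = (-⅙*(-4) + 0)² = (⅔ + 0)² = (⅔)² = 4/9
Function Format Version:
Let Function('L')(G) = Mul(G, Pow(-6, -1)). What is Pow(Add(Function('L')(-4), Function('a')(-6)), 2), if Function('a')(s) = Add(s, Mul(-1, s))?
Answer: Rational(4, 9) ≈ 0.44444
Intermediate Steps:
Function('L')(G) = Mul(Rational(-1, 6), G) (Function('L')(G) = Mul(G, Rational(-1, 6)) = Mul(Rational(-1, 6), G))
Function('a')(s) = 0
Pow(Add(Function('L')(-4), Function('a')(-6)), 2) = Pow(Add(Mul(Rational(-1, 6), -4), 0), 2) = Pow(Add(Rational(2, 3), 0), 2) = Pow(Rational(2, 3), 2) = Rational(4, 9)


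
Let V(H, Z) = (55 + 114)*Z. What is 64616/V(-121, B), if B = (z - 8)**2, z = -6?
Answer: 16154/8281 ≈ 1.9507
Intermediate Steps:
B = 196 (B = (-6 - 8)**2 = (-14)**2 = 196)
V(H, Z) = 169*Z
64616/V(-121, B) = 64616/((169*196)) = 64616/33124 = 64616*(1/33124) = 16154/8281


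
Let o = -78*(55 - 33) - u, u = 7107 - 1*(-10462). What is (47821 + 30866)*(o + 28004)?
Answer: 686071953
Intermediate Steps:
u = 17569 (u = 7107 + 10462 = 17569)
o = -19285 (o = -78*(55 - 33) - 1*17569 = -78*22 - 17569 = -1716 - 17569 = -19285)
(47821 + 30866)*(o + 28004) = (47821 + 30866)*(-19285 + 28004) = 78687*8719 = 686071953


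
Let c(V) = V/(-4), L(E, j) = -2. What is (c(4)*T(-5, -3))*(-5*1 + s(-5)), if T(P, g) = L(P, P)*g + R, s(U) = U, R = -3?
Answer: 30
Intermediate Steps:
c(V) = -V/4 (c(V) = V*(-¼) = -V/4)
T(P, g) = -3 - 2*g (T(P, g) = -2*g - 3 = -3 - 2*g)
(c(4)*T(-5, -3))*(-5*1 + s(-5)) = ((-¼*4)*(-3 - 2*(-3)))*(-5*1 - 5) = (-(-3 + 6))*(-5 - 5) = -1*3*(-10) = -3*(-10) = 30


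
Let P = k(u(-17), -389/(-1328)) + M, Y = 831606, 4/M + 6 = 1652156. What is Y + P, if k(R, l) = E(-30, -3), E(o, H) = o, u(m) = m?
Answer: 686944144202/826075 ≈ 8.3158e+5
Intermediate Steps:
k(R, l) = -30
M = 2/826075 (M = 4/(-6 + 1652156) = 4/1652150 = 4*(1/1652150) = 2/826075 ≈ 2.4211e-6)
P = -24782248/826075 (P = -30 + 2/826075 = -24782248/826075 ≈ -30.000)
Y + P = 831606 - 24782248/826075 = 686944144202/826075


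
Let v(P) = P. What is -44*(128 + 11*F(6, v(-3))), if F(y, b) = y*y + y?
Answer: -25960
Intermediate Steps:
F(y, b) = y + y**2 (F(y, b) = y**2 + y = y + y**2)
-44*(128 + 11*F(6, v(-3))) = -44*(128 + 11*(6*(1 + 6))) = -44*(128 + 11*(6*7)) = -44*(128 + 11*42) = -44*(128 + 462) = -44*590 = -25960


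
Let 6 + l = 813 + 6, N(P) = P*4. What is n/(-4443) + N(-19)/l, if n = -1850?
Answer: 129598/401351 ≈ 0.32290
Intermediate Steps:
N(P) = 4*P
l = 813 (l = -6 + (813 + 6) = -6 + 819 = 813)
n/(-4443) + N(-19)/l = -1850/(-4443) + (4*(-19))/813 = -1850*(-1/4443) - 76*1/813 = 1850/4443 - 76/813 = 129598/401351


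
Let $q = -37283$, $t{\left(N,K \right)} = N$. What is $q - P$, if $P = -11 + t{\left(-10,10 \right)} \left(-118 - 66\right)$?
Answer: $-39112$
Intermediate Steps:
$P = 1829$ ($P = -11 - 10 \left(-118 - 66\right) = -11 - -1840 = -11 + 1840 = 1829$)
$q - P = -37283 - 1829 = -39112$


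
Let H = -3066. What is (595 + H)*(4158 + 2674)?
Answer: -16881872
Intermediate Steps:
(595 + H)*(4158 + 2674) = (595 - 3066)*(4158 + 2674) = -2471*6832 = -16881872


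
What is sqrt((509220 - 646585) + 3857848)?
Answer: 3*sqrt(413387) ≈ 1928.9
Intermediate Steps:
sqrt((509220 - 646585) + 3857848) = sqrt(-137365 + 3857848) = sqrt(3720483) = 3*sqrt(413387)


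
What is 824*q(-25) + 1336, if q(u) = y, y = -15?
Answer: -11024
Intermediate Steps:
q(u) = -15
824*q(-25) + 1336 = 824*(-15) + 1336 = -12360 + 1336 = -11024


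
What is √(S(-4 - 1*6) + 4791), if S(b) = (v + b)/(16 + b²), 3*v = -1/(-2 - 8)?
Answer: √14504971470/1740 ≈ 69.216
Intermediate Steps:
v = 1/30 (v = (-1/(-2 - 8))/3 = (-1/(-10))/3 = (-1*(-⅒))/3 = (⅓)*(⅒) = 1/30 ≈ 0.033333)
S(b) = (1/30 + b)/(16 + b²)
√(S(-4 - 1*6) + 4791) = √((1/30 + (-4 - 1*6))/(16 + (-4 - 1*6)²) + 4791) = √((1/30 + (-4 - 6))/(16 + (-4 - 6)²) + 4791) = √((1/30 - 10)/(16 + (-10)²) + 4791) = √(-299/30/(16 + 100) + 4791) = √(-299/30/116 + 4791) = √((1/116)*(-299/30) + 4791) = √(-299/3480 + 4791) = √(16672381/3480) = √14504971470/1740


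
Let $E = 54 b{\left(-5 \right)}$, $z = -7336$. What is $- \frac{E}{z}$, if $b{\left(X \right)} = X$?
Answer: $- \frac{135}{3668} \approx -0.036805$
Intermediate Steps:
$E = -270$ ($E = 54 \left(-5\right) = -270$)
$- \frac{E}{z} = - \frac{-270}{-7336} = - \frac{\left(-270\right) \left(-1\right)}{7336} = \left(-1\right) \frac{135}{3668} = - \frac{135}{3668}$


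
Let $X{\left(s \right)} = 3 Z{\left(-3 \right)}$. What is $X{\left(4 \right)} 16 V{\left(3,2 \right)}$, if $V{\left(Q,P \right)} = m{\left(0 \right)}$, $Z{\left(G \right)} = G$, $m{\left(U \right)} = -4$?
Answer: $576$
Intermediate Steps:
$X{\left(s \right)} = -9$ ($X{\left(s \right)} = 3 \left(-3\right) = -9$)
$V{\left(Q,P \right)} = -4$
$X{\left(4 \right)} 16 V{\left(3,2 \right)} = \left(-9\right) 16 \left(-4\right) = \left(-144\right) \left(-4\right) = 576$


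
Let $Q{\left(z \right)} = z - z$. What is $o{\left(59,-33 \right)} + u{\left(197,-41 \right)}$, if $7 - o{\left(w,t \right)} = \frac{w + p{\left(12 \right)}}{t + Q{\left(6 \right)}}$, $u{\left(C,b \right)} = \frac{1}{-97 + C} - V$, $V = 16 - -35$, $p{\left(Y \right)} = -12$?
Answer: $- \frac{140467}{3300} \approx -42.566$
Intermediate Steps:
$V = 51$ ($V = 16 + 35 = 51$)
$Q{\left(z \right)} = 0$
$u{\left(C,b \right)} = -51 + \frac{1}{-97 + C}$ ($u{\left(C,b \right)} = \frac{1}{-97 + C} - 51 = -51 + \frac{1}{-97 + C}$)
$o{\left(w,t \right)} = 7 - \frac{-12 + w}{t}$ ($o{\left(w,t \right)} = 7 - \frac{w - 12}{t + 0} = 7 - \frac{-12 + w}{t}$)
$o{\left(59,-33 \right)} + u{\left(197,-41 \right)} = \frac{12 - 59 + 7 \left(-33\right)}{-33} + \frac{4948 - 10047}{-97 + 197} = - \frac{12 - 59 - 231}{33} + \frac{4948 - 10047}{100} = \left(- \frac{1}{33}\right) \left(-278\right) + \frac{1}{100} \left(-5099\right) = \frac{278}{33} - \frac{5099}{100} = - \frac{140467}{3300}$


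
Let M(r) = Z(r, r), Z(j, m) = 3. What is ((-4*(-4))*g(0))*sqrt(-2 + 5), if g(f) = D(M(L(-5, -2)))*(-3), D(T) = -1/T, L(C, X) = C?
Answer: 16*sqrt(3) ≈ 27.713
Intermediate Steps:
M(r) = 3
g(f) = 1 (g(f) = -1/3*(-3) = 1)
((-4*(-4))*g(0))*sqrt(-2 + 5) = (-4*(-4)*1)*sqrt(-2 + 5) = (16*1)*sqrt(3) = 16*sqrt(3)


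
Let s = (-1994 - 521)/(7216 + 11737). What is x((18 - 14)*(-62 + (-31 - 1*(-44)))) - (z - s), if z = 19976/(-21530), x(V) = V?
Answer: -39827464231/204029045 ≈ -195.20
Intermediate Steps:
s = -2515/18953 ≈ -0.13270
z = -9988/10765 (z = 19976*(-1/21530) = -9988/10765 ≈ -0.92782)
x((18 - 14)*(-62 + (-31 - 1*(-44)))) - (z - s) = (18 - 14)*(-62 + (-31 - 1*(-44))) - (-9988/10765 - 1*(-2515/18953)) = 4*(-62 + (-31 + 44)) - (-9988/10765 + 2515/18953) = 4*(-62 + 13) - 1*(-162228589/204029045) = 4*(-49) + 162228589/204029045 = -196 + 162228589/204029045 = -39827464231/204029045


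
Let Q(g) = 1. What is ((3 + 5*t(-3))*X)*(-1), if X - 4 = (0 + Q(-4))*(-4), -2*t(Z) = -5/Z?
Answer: 0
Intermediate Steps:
t(Z) = 5/(2*Z) (t(Z) = -(-5)/(2*Z) = 5/(2*Z))
X = 0 (X = 4 + (0 + 1)*(-4) = 4 + 1*(-4) = 4 - 4 = 0)
((3 + 5*t(-3))*X)*(-1) = ((3 + 5*((5/2)/(-3)))*0)*(-1) = ((3 + 5*((5/2)*(-⅓)))*0)*(-1) = ((3 + 5*(-⅚))*0)*(-1) = ((3 - 25/6)*0)*(-1) = -7/6*0*(-1) = 0*(-1) = 0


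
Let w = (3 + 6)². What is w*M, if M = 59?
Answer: 4779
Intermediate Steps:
w = 81 (w = 9² = 81)
w*M = 81*59 = 4779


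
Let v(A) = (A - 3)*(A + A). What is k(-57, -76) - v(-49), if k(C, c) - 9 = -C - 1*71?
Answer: -5101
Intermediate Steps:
k(C, c) = -62 - C (k(C, c) = 9 + (-C - 1*71) = 9 + (-C - 71) = 9 + (-71 - C) = -62 - C)
v(A) = 2*A*(-3 + A) (v(A) = (-3 + A)*(2*A) = 2*A*(-3 + A))
k(-57, -76) - v(-49) = (-62 - 1*(-57)) - 2*(-49)*(-3 - 49) = (-62 + 57) - 2*(-49)*(-52) = -5 - 1*5096 = -5 - 5096 = -5101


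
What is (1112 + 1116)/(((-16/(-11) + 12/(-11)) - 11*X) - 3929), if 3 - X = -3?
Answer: -24508/43941 ≈ -0.55775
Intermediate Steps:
X = 6 (X = 3 - 1*(-3) = 3 + 3 = 6)
(1112 + 1116)/(((-16/(-11) + 12/(-11)) - 11*X) - 3929) = (1112 + 1116)/(((-16/(-11) + 12/(-11)) - 11*6) - 3929) = 2228/(((-16*(-1/11) + 12*(-1/11)) - 66) - 3929) = 2228/(((16/11 - 12/11) - 66) - 3929) = 2228/((4/11 - 66) - 3929) = 2228/(-722/11 - 3929) = 2228/(-43941/11) = 2228*(-11/43941) = -24508/43941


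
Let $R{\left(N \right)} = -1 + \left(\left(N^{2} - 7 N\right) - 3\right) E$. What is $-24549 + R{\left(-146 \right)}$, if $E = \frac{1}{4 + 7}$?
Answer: $- \frac{247715}{11} \approx -22520.0$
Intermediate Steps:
$E = \frac{1}{11} \approx 0.090909$
$R{\left(N \right)} = - \frac{14}{11} - \frac{7 N}{11} + \frac{N^{2}}{11}$ ($R{\left(N \right)} = -1 + \left(\left(N^{2} - 7 N\right) - 3\right) \frac{1}{11} = -1 + \left(-3 + N^{2} - 7 N\right) \frac{1}{11} = -1 - \left(\frac{3}{11} - \frac{N^{2}}{11} + \frac{7 N}{11}\right) = - \frac{14}{11} - \frac{7 N}{11} + \frac{N^{2}}{11}$)
$-24549 + R{\left(-146 \right)} = -24549 - \left(- \frac{1008}{11} - \frac{21316}{11}\right) = -24549 + \left(- \frac{14}{11} + \frac{1022}{11} + \frac{1}{11} \cdot 21316\right) = -24549 + \left(- \frac{14}{11} + \frac{1022}{11} + \frac{21316}{11}\right) = -24549 + \frac{22324}{11} = - \frac{247715}{11}$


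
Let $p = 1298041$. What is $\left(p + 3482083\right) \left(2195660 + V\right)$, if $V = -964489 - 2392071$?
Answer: $-5549245951600$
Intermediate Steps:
$V = -3356560$
$\left(p + 3482083\right) \left(2195660 + V\right) = \left(1298041 + 3482083\right) \left(2195660 - 3356560\right) = 4780124 \left(-1160900\right) = -5549245951600$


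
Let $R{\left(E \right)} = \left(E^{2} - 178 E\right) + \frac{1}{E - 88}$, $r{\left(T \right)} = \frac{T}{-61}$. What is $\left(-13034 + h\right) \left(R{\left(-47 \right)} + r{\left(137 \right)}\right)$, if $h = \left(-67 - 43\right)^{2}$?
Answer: $- \frac{81320175446}{8235} \approx -9.8749 \cdot 10^{6}$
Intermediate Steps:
$h = 12100$ ($h = \left(-110\right)^{2} = 12100$)
$r{\left(T \right)} = - \frac{T}{61}$ ($r{\left(T \right)} = T \left(- \frac{1}{61}\right) = - \frac{T}{61}$)
$R{\left(E \right)} = E^{2} + \frac{1}{-88 + E} - 178 E$ ($R{\left(E \right)} = \left(E^{2} - 178 E\right) + \frac{1}{-88 + E} = E^{2} + \frac{1}{-88 + E} - 178 E$)
$\left(-13034 + h\right) \left(R{\left(-47 \right)} + r{\left(137 \right)}\right) = \left(-13034 + 12100\right) \left(\frac{1 + \left(-47\right)^{3} - 266 \left(-47\right)^{2} + 15664 \left(-47\right)}{-88 - 47} - \frac{137}{61}\right) = - 934 \left(\frac{1 - 103823 - 587594 - 736208}{-135} - \frac{137}{61}\right) = - 934 \left(- \frac{1 - 103823 - 587594 - 736208}{135} - \frac{137}{61}\right) = - 934 \left(\left(- \frac{1}{135}\right) \left(-1427624\right) - \frac{137}{61}\right) = - 934 \left(\frac{1427624}{135} - \frac{137}{61}\right) = \left(-934\right) \frac{87066569}{8235} = - \frac{81320175446}{8235}$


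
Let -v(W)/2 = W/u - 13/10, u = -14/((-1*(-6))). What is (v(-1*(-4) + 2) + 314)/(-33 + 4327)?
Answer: 11261/150290 ≈ 0.074929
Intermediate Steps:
u = -7/3 (u = -14/6 = -14*⅙ = -7/3 ≈ -2.3333)
v(W) = 13/5 + 6*W/7 (v(W) = -2*(W/(-7/3) - 13/10) = -2*(W*(-3/7) - 13*⅒) = -2*(-3*W/7 - 13/10) = -2*(-13/10 - 3*W/7) = 13/5 + 6*W/7)
(v(-1*(-4) + 2) + 314)/(-33 + 4327) = ((13/5 + 6*(-1*(-4) + 2)/7) + 314)/(-33 + 4327) = ((13/5 + 6*(4 + 2)/7) + 314)/4294 = ((13/5 + (6/7)*6) + 314)*(1/4294) = ((13/5 + 36/7) + 314)*(1/4294) = (271/35 + 314)*(1/4294) = (11261/35)*(1/4294) = 11261/150290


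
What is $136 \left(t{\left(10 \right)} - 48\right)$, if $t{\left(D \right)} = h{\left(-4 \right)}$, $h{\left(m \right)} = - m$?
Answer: $-5984$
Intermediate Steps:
$t{\left(D \right)} = 4$ ($t{\left(D \right)} = \left(-1\right) \left(-4\right) = 4$)
$136 \left(t{\left(10 \right)} - 48\right) = 136 \left(4 - 48\right) = 136 \left(-44\right) = -5984$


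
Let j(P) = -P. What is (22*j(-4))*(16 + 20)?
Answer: 3168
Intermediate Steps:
(22*j(-4))*(16 + 20) = (22*(-1*(-4)))*(16 + 20) = (22*4)*36 = 88*36 = 3168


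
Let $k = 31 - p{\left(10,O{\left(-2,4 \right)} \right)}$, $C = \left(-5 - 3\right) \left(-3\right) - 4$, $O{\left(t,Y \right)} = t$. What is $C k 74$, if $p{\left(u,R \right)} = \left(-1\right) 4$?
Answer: $51800$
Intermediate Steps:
$p{\left(u,R \right)} = -4$
$C = 20$ ($C = \left(-8\right) \left(-3\right) - 4 = 24 - 4 = 20$)
$k = 35$ ($k = 31 - -4 = 31 + 4 = 35$)
$C k 74 = 20 \cdot 35 \cdot 74 = 700 \cdot 74 = 51800$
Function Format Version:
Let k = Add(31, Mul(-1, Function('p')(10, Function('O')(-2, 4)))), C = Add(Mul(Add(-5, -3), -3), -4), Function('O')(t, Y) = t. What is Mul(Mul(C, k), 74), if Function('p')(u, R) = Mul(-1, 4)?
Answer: 51800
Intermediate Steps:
Function('p')(u, R) = -4
C = 20 (C = Add(Mul(-8, -3), -4) = Add(24, -4) = 20)
k = 35 (k = Add(31, Mul(-1, -4)) = Add(31, 4) = 35)
Mul(Mul(C, k), 74) = Mul(Mul(20, 35), 74) = Mul(700, 74) = 51800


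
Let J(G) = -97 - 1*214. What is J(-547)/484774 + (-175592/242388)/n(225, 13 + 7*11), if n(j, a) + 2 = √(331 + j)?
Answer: -3310251643/1013466827691 - 21949*√139/8362386 ≈ -0.034211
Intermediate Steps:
J(G) = -311 (J(G) = -97 - 214 = -311)
n(j, a) = -2 + √(331 + j)
J(-547)/484774 + (-175592/242388)/n(225, 13 + 7*11) = -311/484774 + (-175592/242388)/(-2 + √(331 + 225)) = -311*1/484774 + (-175592*1/242388)/(-2 + √556) = -311/484774 - 43898/(60597*(-2 + 2*√139))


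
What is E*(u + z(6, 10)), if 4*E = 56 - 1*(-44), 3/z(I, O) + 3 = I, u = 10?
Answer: 275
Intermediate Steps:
z(I, O) = 3/(-3 + I)
E = 25 (E = (56 - 1*(-44))/4 = (56 + 44)/4 = (¼)*100 = 25)
E*(u + z(6, 10)) = 25*(10 + 3/(-3 + 6)) = 25*(10 + 3/3) = 25*(10 + 3*(⅓)) = 25*(10 + 1) = 25*11 = 275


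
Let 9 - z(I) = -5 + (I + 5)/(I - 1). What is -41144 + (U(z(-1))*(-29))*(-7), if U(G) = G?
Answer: -37896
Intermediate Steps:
z(I) = 14 - (5 + I)/(-1 + I) (z(I) = 9 - (-5 + (I + 5)/(I - 1)) = 9 - (-5 + (5 + I)/(-1 + I)) = 9 + (5 - (5 + I)/(-1 + I)) = 14 - (5 + I)/(-1 + I))
-41144 + (U(z(-1))*(-29))*(-7) = -41144 + (((-19 + 13*(-1))/(-1 - 1))*(-29))*(-7) = -41144 + (((-19 - 13)/(-2))*(-29))*(-7) = -41144 + (-½*(-32)*(-29))*(-7) = -41144 + (16*(-29))*(-7) = -41144 - 464*(-7) = -41144 + 3248 = -37896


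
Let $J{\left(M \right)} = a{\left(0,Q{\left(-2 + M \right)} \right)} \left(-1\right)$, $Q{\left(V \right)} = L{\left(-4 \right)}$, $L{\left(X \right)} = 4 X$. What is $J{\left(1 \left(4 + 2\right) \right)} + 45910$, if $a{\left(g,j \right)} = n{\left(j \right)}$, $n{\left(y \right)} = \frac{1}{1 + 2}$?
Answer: $\frac{137729}{3} \approx 45910.0$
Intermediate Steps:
$Q{\left(V \right)} = -16$ ($Q{\left(V \right)} = 4 \left(-4\right) = -16$)
$n{\left(y \right)} = \frac{1}{3}$
$a{\left(g,j \right)} = \frac{1}{3}$
$J{\left(M \right)} = - \frac{1}{3}$ ($J{\left(M \right)} = \frac{1}{3} \left(-1\right) = - \frac{1}{3}$)
$J{\left(1 \left(4 + 2\right) \right)} + 45910 = - \frac{1}{3} + 45910 = \frac{137729}{3}$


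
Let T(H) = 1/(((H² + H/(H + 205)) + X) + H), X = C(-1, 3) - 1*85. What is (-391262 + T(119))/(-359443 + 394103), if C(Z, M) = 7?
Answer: -180041830723/15949031222 ≈ -11.289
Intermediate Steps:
X = -78 (X = 7 - 1*85 = 7 - 85 = -78)
T(H) = 1/(-78 + H + H² + H/(205 + H)) (T(H) = 1/(((H² + H/(H + 205)) - 78) + H) = 1/(((H² + H/(205 + H)) - 78) + H) = 1/((-78 + H² + H/(205 + H)) + H) = 1/(-78 + H + H² + H/(205 + H)))
(-391262 + T(119))/(-359443 + 394103) = (-391262 + (205 + 119)/(-15990 + 119³ + 128*119 + 206*119²))/(-359443 + 394103) = (-391262 + 324/(-15990 + 1685159 + 15232 + 206*14161))/34660 = (-391262 + 324/(-15990 + 1685159 + 15232 + 2917166))*(1/34660) = (-391262 + 324/4601567)*(1/34660) = -1800418307230/4601567*1/34660 = -180041830723/15949031222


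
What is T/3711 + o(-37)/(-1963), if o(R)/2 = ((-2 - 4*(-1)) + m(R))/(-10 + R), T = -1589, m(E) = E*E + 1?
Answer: -136419745/342380571 ≈ -0.39844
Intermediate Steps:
m(E) = 1 + E² (m(E) = E² + 1 = 1 + E²)
o(R) = 2*(3 + R²)/(-10 + R) (o(R) = 2*(((-2 - 4*(-1)) + (1 + R²))/(-10 + R)) = 2*(((-2 + 4) + (1 + R²))/(-10 + R)) = 2*((2 + (1 + R²))/(-10 + R)) = 2*((3 + R²)/(-10 + R)) = 2*(3 + R²)/(-10 + R))
T/3711 + o(-37)/(-1963) = -1589/3711 + (2*(3 + (-37)²)/(-10 - 37))/(-1963) = -1589*1/3711 + (2*(3 + 1369)/(-47))*(-1/1963) = -1589/3711 + (2*(-1/47)*1372)*(-1/1963) = -1589/3711 - 2744/47*(-1/1963) = -1589/3711 + 2744/92261 = -136419745/342380571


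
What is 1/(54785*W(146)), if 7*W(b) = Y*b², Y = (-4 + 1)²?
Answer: 7/10510173540 ≈ 6.6602e-10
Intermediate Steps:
Y = 9 (Y = (-3)² = 9)
W(b) = 9*b²/7 (W(b) = (9*b²)/7 = 9*b²/7)
1/(54785*W(146)) = 1/(54785*(((9/7)*146²))) = 1/(54785*(((9/7)*21316))) = 1/(54785*(191844/7)) = (1/54785)*(7/191844) = 7/10510173540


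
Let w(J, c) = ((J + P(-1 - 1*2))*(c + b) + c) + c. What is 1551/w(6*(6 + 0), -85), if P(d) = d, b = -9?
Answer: -1551/3272 ≈ -0.47402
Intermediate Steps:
w(J, c) = 2*c + (-9 + c)*(-3 + J) (w(J, c) = ((J + (-1 - 1*2))*(c - 9) + c) + c = ((J + (-1 - 2))*(-9 + c) + c) + c = ((J - 3)*(-9 + c) + c) + c = ((-3 + J)*(-9 + c) + c) + c = ((-9 + c)*(-3 + J) + c) + c = (c + (-9 + c)*(-3 + J)) + c = 2*c + (-9 + c)*(-3 + J))
1551/w(6*(6 + 0), -85) = 1551/(27 - 1*(-85) - 54*(6 + 0) + (6*(6 + 0))*(-85)) = 1551/(27 + 85 - 54*6 + (6*6)*(-85)) = 1551/(27 + 85 - 9*36 + 36*(-85)) = 1551/(27 + 85 - 324 - 3060) = 1551/(-3272) = 1551*(-1/3272) = -1551/3272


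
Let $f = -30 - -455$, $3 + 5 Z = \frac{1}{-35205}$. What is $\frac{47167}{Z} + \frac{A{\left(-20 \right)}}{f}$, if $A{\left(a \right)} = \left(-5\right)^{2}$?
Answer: $- \frac{141143604359}{1795472} \approx -78611.0$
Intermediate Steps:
$A{\left(a \right)} = 25$
$Z = - \frac{105616}{176025}$ ($Z = - \frac{3}{5} + \frac{1}{5 \left(-35205\right)} = - \frac{3}{5} + \frac{1}{5} \left(- \frac{1}{35205}\right) = - \frac{3}{5} - \frac{1}{176025} = - \frac{105616}{176025} \approx -0.60001$)
$f = 425$ ($f = -30 + 455 = 425$)
$\frac{47167}{Z} + \frac{A{\left(-20 \right)}}{f} = \frac{47167}{- \frac{105616}{176025}} + \frac{25}{425} = 47167 \left(- \frac{176025}{105616}\right) + 25 \cdot \frac{1}{425} = - \frac{8302571175}{105616} + \frac{1}{17} = - \frac{141143604359}{1795472}$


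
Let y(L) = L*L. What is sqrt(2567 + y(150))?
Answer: sqrt(25067) ≈ 158.33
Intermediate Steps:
y(L) = L**2
sqrt(2567 + y(150)) = sqrt(2567 + 150**2) = sqrt(2567 + 22500) = sqrt(25067)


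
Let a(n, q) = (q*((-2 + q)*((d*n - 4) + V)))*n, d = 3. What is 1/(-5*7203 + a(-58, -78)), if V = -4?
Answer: 1/65833425 ≈ 1.5190e-8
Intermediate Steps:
a(n, q) = n*q*(-8 + 3*n)*(-2 + q) (a(n, q) = (q*((-2 + q)*((3*n - 4) - 4)))*n = (q*((-2 + q)*((-4 + 3*n) - 4)))*n = (q*((-2 + q)*(-8 + 3*n)))*n = (q*((-8 + 3*n)*(-2 + q)))*n = (q*(-8 + 3*n)*(-2 + q))*n = n*q*(-8 + 3*n)*(-2 + q))
1/(-5*7203 + a(-58, -78)) = 1/(-5*7203 - 58*(-78)*(16 - 8*(-78) - 6*(-58) + 3*(-58)*(-78))) = 1/(-36015 - 58*(-78)*(16 + 624 + 348 + 13572)) = 1/(-36015 - 58*(-78)*14560) = 1/(-36015 + 65869440) = 1/65833425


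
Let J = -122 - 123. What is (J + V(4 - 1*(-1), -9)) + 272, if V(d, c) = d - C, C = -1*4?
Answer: 36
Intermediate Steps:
C = -4
V(d, c) = 4 + d (V(d, c) = d - 1*(-4) = d + 4 = 4 + d)
J = -245
(J + V(4 - 1*(-1), -9)) + 272 = (-245 + (4 + (4 - 1*(-1)))) + 272 = (-245 + (4 + (4 + 1))) + 272 = (-245 + (4 + 5)) + 272 = (-245 + 9) + 272 = -236 + 272 = 36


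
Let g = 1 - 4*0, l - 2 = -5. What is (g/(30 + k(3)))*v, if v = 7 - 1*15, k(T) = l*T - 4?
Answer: -8/17 ≈ -0.47059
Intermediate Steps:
l = -3 (l = 2 - 5 = -3)
k(T) = -4 - 3*T (k(T) = -3*T - 4 = -4 - 3*T)
g = 1 (g = 1 + 0 = 1)
v = -8 (v = 7 - 15 = -8)
(g/(30 + k(3)))*v = (1/(30 + (-4 - 3*3)))*(-8) = (1/(30 + (-4 - 9)))*(-8) = (1/(30 - 13))*(-8) = (1/17)*(-8) = -8/17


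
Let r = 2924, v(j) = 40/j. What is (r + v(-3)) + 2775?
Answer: 17057/3 ≈ 5685.7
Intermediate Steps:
(r + v(-3)) + 2775 = (2924 + 40/(-3)) + 2775 = (2924 + 40*(-⅓)) + 2775 = (2924 - 40/3) + 2775 = 8732/3 + 2775 = 17057/3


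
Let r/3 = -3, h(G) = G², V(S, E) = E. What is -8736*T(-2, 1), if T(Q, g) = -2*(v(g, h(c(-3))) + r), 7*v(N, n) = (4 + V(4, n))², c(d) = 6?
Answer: 3836352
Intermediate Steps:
r = -9 (r = 3*(-3) = -9)
v(N, n) = (4 + n)²/7
T(Q, g) = -3074/7 (T(Q, g) = -2*((4 + 6²)²/7 - 9) = -2*((4 + 36)²/7 - 9) = -2*((⅐)*40² - 9) = -2*((⅐)*1600 - 9) = -2*(1600/7 - 9) = -2*1537/7 = -3074/7)
-8736*T(-2, 1) = -8736*(-3074/7) = 3836352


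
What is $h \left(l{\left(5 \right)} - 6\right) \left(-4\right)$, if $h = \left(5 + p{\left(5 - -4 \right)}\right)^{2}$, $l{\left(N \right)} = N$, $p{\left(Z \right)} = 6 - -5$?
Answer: $1024$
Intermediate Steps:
$p{\left(Z \right)} = 11$ ($p{\left(Z \right)} = 6 + 5 = 11$)
$h = 256$ ($h = \left(5 + 11\right)^{2} = 16^{2} = 256$)
$h \left(l{\left(5 \right)} - 6\right) \left(-4\right) = 256 \left(5 - 6\right) \left(-4\right) = 256 \left(\left(-1\right) \left(-4\right)\right) = 256 \cdot 4 = 1024$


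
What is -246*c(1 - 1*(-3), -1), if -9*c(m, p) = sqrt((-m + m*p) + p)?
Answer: 82*I ≈ 82.0*I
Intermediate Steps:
c(m, p) = -sqrt(p - m + m*p)/9 (c(m, p) = -sqrt((-m + m*p) + p)/9 = -sqrt(p - m + m*p)/9)
-246*c(1 - 1*(-3), -1) = -(-82)*sqrt(-1 - (1 - 1*(-3)) + (1 - 1*(-3))*(-1))/3 = -(-82)*sqrt(-1 - (1 + 3) + (1 + 3)*(-1))/3 = -(-82)*sqrt(-1 - 1*4 + 4*(-1))/3 = -(-82)*sqrt(-1 - 4 - 4)/3 = -(-82)*sqrt(-9)/3 = -(-82)*3*I/3 = -(-82)*I = 82*I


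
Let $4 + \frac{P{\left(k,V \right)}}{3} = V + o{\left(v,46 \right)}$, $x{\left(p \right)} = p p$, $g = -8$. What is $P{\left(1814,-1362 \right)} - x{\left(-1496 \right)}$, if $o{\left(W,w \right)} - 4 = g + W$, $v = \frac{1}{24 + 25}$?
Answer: $- \frac{109864171}{49} \approx -2.2421 \cdot 10^{6}$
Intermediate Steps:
$v = \frac{1}{49} \approx 0.020408$
$o{\left(W,w \right)} = -4 + W$ ($o{\left(W,w \right)} = 4 + \left(-8 + W\right) = -4 + W$)
$x{\left(p \right)} = p^{2}$
$P{\left(k,V \right)} = - \frac{1173}{49} + 3 V$ ($P{\left(k,V \right)} = -12 + 3 \left(V + \left(-4 + \frac{1}{49}\right)\right) = -12 + 3 \left(V - \frac{195}{49}\right) = -12 + 3 \left(- \frac{195}{49} + V\right) = -12 + \left(- \frac{585}{49} + 3 V\right) = - \frac{1173}{49} + 3 V$)
$P{\left(1814,-1362 \right)} - x{\left(-1496 \right)} = \left(- \frac{1173}{49} + 3 \left(-1362\right)\right) - \left(-1496\right)^{2} = \left(- \frac{1173}{49} - 4086\right) - 2238016 = - \frac{201387}{49} - 2238016 = - \frac{109864171}{49}$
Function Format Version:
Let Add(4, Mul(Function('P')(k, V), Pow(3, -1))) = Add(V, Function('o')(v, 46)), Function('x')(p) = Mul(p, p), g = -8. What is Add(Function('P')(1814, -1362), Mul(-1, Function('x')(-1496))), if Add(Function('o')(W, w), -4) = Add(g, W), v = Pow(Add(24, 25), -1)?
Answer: Rational(-109864171, 49) ≈ -2.2421e+6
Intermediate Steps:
v = Rational(1, 49) (v = Pow(49, -1) = Rational(1, 49) ≈ 0.020408)
Function('o')(W, w) = Add(-4, W) (Function('o')(W, w) = Add(4, Add(-8, W)) = Add(-4, W))
Function('x')(p) = Pow(p, 2)
Function('P')(k, V) = Add(Rational(-1173, 49), Mul(3, V)) (Function('P')(k, V) = Add(-12, Mul(3, Add(V, Add(-4, Rational(1, 49))))) = Add(-12, Mul(3, Add(V, Rational(-195, 49)))) = Add(-12, Mul(3, Add(Rational(-195, 49), V))) = Add(-12, Add(Rational(-585, 49), Mul(3, V))) = Add(Rational(-1173, 49), Mul(3, V)))
Add(Function('P')(1814, -1362), Mul(-1, Function('x')(-1496))) = Add(Add(Rational(-1173, 49), Mul(3, -1362)), Mul(-1, Pow(-1496, 2))) = Add(Add(Rational(-1173, 49), -4086), Mul(-1, 2238016)) = Add(Rational(-201387, 49), -2238016) = Rational(-109864171, 49)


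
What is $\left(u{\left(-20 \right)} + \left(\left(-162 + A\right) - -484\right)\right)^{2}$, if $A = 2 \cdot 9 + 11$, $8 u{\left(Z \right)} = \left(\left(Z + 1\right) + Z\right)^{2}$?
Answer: $\frac{18740241}{64} \approx 2.9282 \cdot 10^{5}$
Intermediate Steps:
$u{\left(Z \right)} = \frac{\left(1 + 2 Z\right)^{2}}{8}$ ($u{\left(Z \right)} = \frac{\left(\left(Z + 1\right) + Z\right)^{2}}{8} = \frac{\left(\left(1 + Z\right) + Z\right)^{2}}{8} = \frac{\left(1 + 2 Z\right)^{2}}{8}$)
$A = 29$ ($A = 18 + 11 = 29$)
$\left(u{\left(-20 \right)} + \left(\left(-162 + A\right) - -484\right)\right)^{2} = \left(\frac{\left(1 + 2 \left(-20\right)\right)^{2}}{8} + \left(\left(-162 + 29\right) - -484\right)\right)^{2} = \left(\frac{\left(1 - 40\right)^{2}}{8} + \left(-133 + 484\right)\right)^{2} = \left(\frac{\left(-39\right)^{2}}{8} + 351\right)^{2} = \left(\frac{1}{8} \cdot 1521 + 351\right)^{2} = \left(\frac{1521}{8} + 351\right)^{2} = \left(\frac{4329}{8}\right)^{2} = \frac{18740241}{64}$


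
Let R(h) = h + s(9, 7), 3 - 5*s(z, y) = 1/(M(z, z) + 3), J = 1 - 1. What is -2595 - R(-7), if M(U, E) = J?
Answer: -38828/15 ≈ -2588.5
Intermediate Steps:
J = 0
M(U, E) = 0
s(z, y) = 8/15 (s(z, y) = 3/5 - 1/(5*(0 + 3)) = 3/5 - 1/5/3 = 3/5 - 1/5*1/3 = 3/5 - 1/15 = 8/15)
R(h) = 8/15 + h (R(h) = h + 8/15 = 8/15 + h)
-2595 - R(-7) = -2595 - (8/15 - 7) = -2595 - 1*(-97/15) = -2595 + 97/15 = -38828/15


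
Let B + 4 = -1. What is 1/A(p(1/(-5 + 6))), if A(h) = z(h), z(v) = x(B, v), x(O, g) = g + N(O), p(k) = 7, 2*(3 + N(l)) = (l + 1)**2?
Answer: 1/12 ≈ 0.083333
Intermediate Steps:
N(l) = -3 + (1 + l)**2/2 (N(l) = -3 + (l + 1)**2/2 = -3 + (1 + l)**2/2)
B = -5 (B = -4 - 1 = -5)
x(O, g) = -3 + g + (1 + O)**2/2 (x(O, g) = g + (-3 + (1 + O)**2/2) = -3 + g + (1 + O)**2/2)
z(v) = 5 + v (z(v) = -3 + v + (1 - 5)**2/2 = -3 + v + (1/2)*(-4)**2 = -3 + v + (1/2)*16 = -3 + v + 8 = 5 + v)
A(h) = 5 + h
1/A(p(1/(-5 + 6))) = 1/(5 + 7) = 1/12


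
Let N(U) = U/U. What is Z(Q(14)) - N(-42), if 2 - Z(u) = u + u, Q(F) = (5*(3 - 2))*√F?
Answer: 1 - 10*√14 ≈ -36.417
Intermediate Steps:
N(U) = 1
Q(F) = 5*√F (Q(F) = (5*1)*√F = 5*√F)
Z(u) = 2 - 2*u (Z(u) = 2 - (u + u) = 2 - 2*u)
Z(Q(14)) - N(-42) = (2 - 10*√14) - 1*1 = (2 - 10*√14) - 1 = 1 - 10*√14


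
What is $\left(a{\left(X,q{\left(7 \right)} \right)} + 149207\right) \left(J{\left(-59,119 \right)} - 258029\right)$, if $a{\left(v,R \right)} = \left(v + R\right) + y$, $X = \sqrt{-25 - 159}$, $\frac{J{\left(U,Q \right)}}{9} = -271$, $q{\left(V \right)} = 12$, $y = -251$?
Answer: $-38801397024 - 520936 i \sqrt{46} \approx -3.8801 \cdot 10^{10} - 3.5332 \cdot 10^{6} i$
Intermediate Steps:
$J{\left(U,Q \right)} = -2439$ ($J{\left(U,Q \right)} = 9 \left(-271\right) = -2439$)
$X = 2 i \sqrt{46}$ ($X = \sqrt{-184} = 2 i \sqrt{46} \approx 13.565 i$)
$a{\left(v,R \right)} = -251 + R + v$ ($a{\left(v,R \right)} = \left(v + R\right) - 251 = \left(R + v\right) - 251 = -251 + R + v$)
$\left(a{\left(X,q{\left(7 \right)} \right)} + 149207\right) \left(J{\left(-59,119 \right)} - 258029\right) = \left(\left(-251 + 12 + 2 i \sqrt{46}\right) + 149207\right) \left(-2439 - 258029\right) = \left(\left(-239 + 2 i \sqrt{46}\right) + 149207\right) \left(-260468\right) = \left(148968 + 2 i \sqrt{46}\right) \left(-260468\right) = -38801397024 - 520936 i \sqrt{46}$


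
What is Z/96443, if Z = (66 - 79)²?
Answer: 169/96443 ≈ 0.0017523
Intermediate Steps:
Z = 169 (Z = (-13)² = 169)
Z/96443 = 169/96443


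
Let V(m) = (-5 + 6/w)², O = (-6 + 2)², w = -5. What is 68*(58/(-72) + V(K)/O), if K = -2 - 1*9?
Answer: 97733/900 ≈ 108.59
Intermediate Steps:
K = -11 (K = -2 - 9 = -11)
O = 16 (O = (-4)² = 16)
V(m) = 961/25 (V(m) = (-5 + 6/(-5))² = (-5 + 6*(-⅕))² = (-5 - 6/5)² = (-31/5)² = 961/25)
68*(58/(-72) + V(K)/O) = 68*(58/(-72) + (961/25)/16) = 68*(58*(-1/72) + (961/25)*(1/16)) = 68*(-29/36 + 961/400) = 68*(5749/3600) = 97733/900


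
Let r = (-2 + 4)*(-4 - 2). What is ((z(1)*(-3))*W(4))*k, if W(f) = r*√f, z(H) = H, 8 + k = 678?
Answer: 48240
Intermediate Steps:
k = 670 (k = -8 + 678 = 670)
r = -12 (r = 2*(-6) = -12)
W(f) = -12*√f
((z(1)*(-3))*W(4))*k = ((1*(-3))*(-12*√4))*670 = -(-36)*2*670 = -3*(-24)*670 = 72*670 = 48240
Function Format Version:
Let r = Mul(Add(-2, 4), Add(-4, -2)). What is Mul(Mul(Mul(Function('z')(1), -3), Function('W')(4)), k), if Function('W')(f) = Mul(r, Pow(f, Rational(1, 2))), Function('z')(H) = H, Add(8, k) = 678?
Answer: 48240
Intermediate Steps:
k = 670 (k = Add(-8, 678) = 670)
r = -12 (r = Mul(2, -6) = -12)
Function('W')(f) = Mul(-12, Pow(f, Rational(1, 2)))
Mul(Mul(Mul(Function('z')(1), -3), Function('W')(4)), k) = Mul(Mul(Mul(1, -3), Mul(-12, Pow(4, Rational(1, 2)))), 670) = Mul(Mul(-3, Mul(-12, 2)), 670) = Mul(Mul(-3, -24), 670) = Mul(72, 670) = 48240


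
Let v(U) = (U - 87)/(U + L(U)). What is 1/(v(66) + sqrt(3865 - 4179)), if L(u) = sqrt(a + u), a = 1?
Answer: (66 + sqrt(67))/(-21 + I*sqrt(314)*(66 + sqrt(67))) ≈ -0.00090128 - 0.056419*I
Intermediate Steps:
L(u) = sqrt(1 + u)
v(U) = (-87 + U)/(U + sqrt(1 + U)) (v(U) = (U - 87)/(U + sqrt(1 + U)) = (-87 + U)/(U + sqrt(1 + U)))
1/(v(66) + sqrt(3865 - 4179)) = 1/((-87 + 66)/(66 + sqrt(1 + 66)) + sqrt(3865 - 4179)) = 1/(-21/(66 + sqrt(67)) + sqrt(-314)) = 1/(-21/(66 + sqrt(67)) + I*sqrt(314))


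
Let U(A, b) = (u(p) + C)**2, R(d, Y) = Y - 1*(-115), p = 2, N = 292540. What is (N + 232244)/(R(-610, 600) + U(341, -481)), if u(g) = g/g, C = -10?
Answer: 131196/199 ≈ 659.28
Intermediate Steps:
u(g) = 1
R(d, Y) = 115 + Y (R(d, Y) = Y + 115 = 115 + Y)
U(A, b) = 81 (U(A, b) = (1 - 10)**2 = (-9)**2 = 81)
(N + 232244)/(R(-610, 600) + U(341, -481)) = (292540 + 232244)/((115 + 600) + 81) = 524784/(715 + 81) = 524784/796 = 524784*(1/796) = 131196/199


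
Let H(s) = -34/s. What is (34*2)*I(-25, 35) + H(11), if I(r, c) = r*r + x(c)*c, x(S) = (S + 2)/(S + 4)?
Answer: 19199834/429 ≈ 44755.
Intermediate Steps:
x(S) = (2 + S)/(4 + S)
I(r, c) = r**2 + c*(2 + c)/(4 + c) (I(r, c) = r*r + ((2 + c)/(4 + c))*c = r**2 + c*(2 + c)/(4 + c))
(34*2)*I(-25, 35) + H(11) = (34*2)*((35*(2 + 35) + (-25)**2*(4 + 35))/(4 + 35)) - 34/11 = 68*((35*37 + 625*39)/39) - 34*1/11 = 68*((1295 + 24375)/39) - 34/11 = 68*((1/39)*25670) - 34/11 = 68*(25670/39) - 34/11 = 1745560/39 - 34/11 = 19199834/429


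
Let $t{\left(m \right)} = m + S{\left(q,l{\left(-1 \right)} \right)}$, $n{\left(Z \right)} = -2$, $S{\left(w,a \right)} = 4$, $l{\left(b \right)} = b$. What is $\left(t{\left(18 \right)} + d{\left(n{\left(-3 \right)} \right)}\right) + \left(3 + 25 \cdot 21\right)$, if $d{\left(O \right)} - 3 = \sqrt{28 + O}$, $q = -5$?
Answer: $553 + \sqrt{26} \approx 558.1$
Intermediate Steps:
$d{\left(O \right)} = 3 + \sqrt{28 + O}$
$t{\left(m \right)} = 4 + m$ ($t{\left(m \right)} = m + 4 = 4 + m$)
$\left(t{\left(18 \right)} + d{\left(n{\left(-3 \right)} \right)}\right) + \left(3 + 25 \cdot 21\right) = \left(\left(4 + 18\right) + \left(3 + \sqrt{28 - 2}\right)\right) + \left(3 + 25 \cdot 21\right) = \left(22 + \left(3 + \sqrt{26}\right)\right) + \left(3 + 525\right) = \left(25 + \sqrt{26}\right) + 528 = 553 + \sqrt{26}$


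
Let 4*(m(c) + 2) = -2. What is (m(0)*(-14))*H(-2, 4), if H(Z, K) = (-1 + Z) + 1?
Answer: -70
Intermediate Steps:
H(Z, K) = Z
m(c) = -5/2 (m(c) = -2 + (¼)*(-2) = -2 - ½ = -5/2)
(m(0)*(-14))*H(-2, 4) = -5/2*(-14)*(-2) = 35*(-2) = -70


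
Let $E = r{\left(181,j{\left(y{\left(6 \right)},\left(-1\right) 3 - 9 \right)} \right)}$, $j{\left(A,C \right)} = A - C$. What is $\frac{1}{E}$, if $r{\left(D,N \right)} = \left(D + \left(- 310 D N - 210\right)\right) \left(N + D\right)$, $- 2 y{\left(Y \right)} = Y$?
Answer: $- \frac{1}{95953610} \approx -1.0422 \cdot 10^{-8}$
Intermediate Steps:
$y{\left(Y \right)} = - \frac{Y}{2}$
$r{\left(D,N \right)} = \left(D + N\right) \left(-210 + D - 310 D N\right)$ ($r{\left(D,N \right)} = \left(D - \left(210 + 310 D N\right)\right) \left(D + N\right) = \left(-210 + D - 310 D N\right) \left(D + N\right) = \left(D + N\right) \left(-210 + D - 310 D N\right)$)
$E = -95953610$ ($E = 181^{2} - 38010 - 210 \left(\left(- \frac{1}{2}\right) 6 - \left(\left(-1\right) 3 - 9\right)\right) + 181 \left(\left(- \frac{1}{2}\right) 6 - \left(\left(-1\right) 3 - 9\right)\right) - 56110 \left(\left(- \frac{1}{2}\right) 6 - \left(\left(-1\right) 3 - 9\right)\right)^{2} - 310 \left(\left(- \frac{1}{2}\right) 6 - \left(\left(-1\right) 3 - 9\right)\right) 181^{2} = 32761 - 38010 - 210 \left(-3 - \left(-3 - 9\right)\right) + 181 \left(-3 - \left(-3 - 9\right)\right) - 56110 \left(-3 - \left(-3 - 9\right)\right)^{2} - 310 \left(-3 - \left(-3 - 9\right)\right) 32761 = 32761 - 38010 - 210 \left(-3 - -12\right) + 181 \left(-3 - -12\right) - 56110 \left(-3 - -12\right)^{2} - 310 \left(-3 - -12\right) 32761 = 32761 - 38010 - 210 \left(-3 + 12\right) + 181 \left(-3 + 12\right) - 56110 \left(-3 + 12\right)^{2} - 310 \left(-3 + 12\right) 32761 = 32761 - 38010 - 1890 + 181 \cdot 9 - 56110 \cdot 9^{2} - 2790 \cdot 32761 = 32761 - 38010 - 1890 + 1629 - 56110 \cdot 81 - 91403190 = 32761 - 38010 - 1890 + 1629 - 4544910 - 91403190 = -95953610$)
$\frac{1}{E} = \frac{1}{-95953610} = - \frac{1}{95953610}$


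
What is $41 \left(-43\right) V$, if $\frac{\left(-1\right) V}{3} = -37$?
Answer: $-195693$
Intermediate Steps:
$V = 111$ ($V = \left(-3\right) \left(-37\right) = 111$)
$41 \left(-43\right) V = 41 \left(-43\right) 111 = \left(-1763\right) 111 = -195693$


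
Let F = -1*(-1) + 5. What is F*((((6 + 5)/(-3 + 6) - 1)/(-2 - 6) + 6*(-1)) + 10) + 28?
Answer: 50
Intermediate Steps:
F = 6 (F = 1 + 5 = 6)
F*((((6 + 5)/(-3 + 6) - 1)/(-2 - 6) + 6*(-1)) + 10) + 28 = 6*((((6 + 5)/(-3 + 6) - 1)/(-2 - 6) + 6*(-1)) + 10) + 28 = 6*(((11/3 - 1)/(-8) - 6) + 10) + 28 = 6*(((11*(⅓) - 1)*(-⅛) - 6) + 10) + 28 = 6*(((11/3 - 1)*(-⅛) - 6) + 10) + 28 = 6*(((8/3)*(-⅛) - 6) + 10) + 28 = 6*((-⅓ - 6) + 10) + 28 = 6*(-19/3 + 10) + 28 = 6*(11/3) + 28 = 22 + 28 = 50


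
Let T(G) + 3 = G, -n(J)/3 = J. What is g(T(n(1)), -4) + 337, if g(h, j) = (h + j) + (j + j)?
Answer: 319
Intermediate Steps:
n(J) = -3*J
T(G) = -3 + G
g(h, j) = h + 3*j (g(h, j) = (h + j) + 2*j = h + 3*j)
g(T(n(1)), -4) + 337 = ((-3 - 3*1) + 3*(-4)) + 337 = ((-3 - 3) - 12) + 337 = (-6 - 12) + 337 = -18 + 337 = 319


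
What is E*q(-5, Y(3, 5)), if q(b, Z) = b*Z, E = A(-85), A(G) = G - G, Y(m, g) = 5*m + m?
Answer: 0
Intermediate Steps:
Y(m, g) = 6*m
A(G) = 0
E = 0
q(b, Z) = Z*b
E*q(-5, Y(3, 5)) = 0*((6*3)*(-5)) = 0*(18*(-5)) = 0*(-90) = 0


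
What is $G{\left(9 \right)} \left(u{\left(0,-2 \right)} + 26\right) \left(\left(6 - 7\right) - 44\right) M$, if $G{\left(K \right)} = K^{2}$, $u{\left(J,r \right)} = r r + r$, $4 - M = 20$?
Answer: $1632960$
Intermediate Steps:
$M = -16$ ($M = 4 - 20 = -16$)
$u{\left(J,r \right)} = r + r^{2}$ ($u{\left(J,r \right)} = r^{2} + r = r + r^{2}$)
$G{\left(9 \right)} \left(u{\left(0,-2 \right)} + 26\right) \left(\left(6 - 7\right) - 44\right) M = 9^{2} \left(- 2 \left(1 - 2\right) + 26\right) \left(\left(6 - 7\right) - 44\right) \left(-16\right) = 81 \left(\left(-2\right) \left(-1\right) + 26\right) \left(-1 - 44\right) \left(-16\right) = 81 \left(2 + 26\right) \left(-45\right) \left(-16\right) = 81 \cdot 28 \left(-45\right) \left(-16\right) = 81 \left(-1260\right) \left(-16\right) = \left(-102060\right) \left(-16\right) = 1632960$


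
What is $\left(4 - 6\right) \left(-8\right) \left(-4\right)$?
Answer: $-64$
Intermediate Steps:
$\left(4 - 6\right) \left(-8\right) \left(-4\right) = \left(-2\right) \left(-8\right) \left(-4\right) = 16 \left(-4\right) = -64$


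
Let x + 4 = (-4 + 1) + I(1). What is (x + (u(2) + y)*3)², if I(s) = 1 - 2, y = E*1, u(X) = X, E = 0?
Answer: 4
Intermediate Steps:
y = 0 (y = 0*1 = 0)
I(s) = -1
x = -8 (x = -4 + ((-4 + 1) - 1) = -4 + (-3 - 1) = -4 - 4 = -8)
(x + (u(2) + y)*3)² = (-8 + (2 + 0)*3)² = (-8 + 2*3)² = (-8 + 6)² = (-2)² = 4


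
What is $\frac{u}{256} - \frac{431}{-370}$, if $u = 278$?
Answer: $\frac{53299}{23680} \approx 2.2508$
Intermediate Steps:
$\frac{u}{256} - \frac{431}{-370} = \frac{278}{256} - \frac{431}{-370} = 278 \cdot \frac{1}{256} - - \frac{431}{370} = \frac{139}{128} + \frac{431}{370} = \frac{53299}{23680}$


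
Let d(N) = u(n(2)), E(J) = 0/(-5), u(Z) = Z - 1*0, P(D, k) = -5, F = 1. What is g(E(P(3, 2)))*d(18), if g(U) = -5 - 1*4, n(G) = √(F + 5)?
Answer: -9*√6 ≈ -22.045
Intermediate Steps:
n(G) = √6 (n(G) = √(1 + 5) = √6)
u(Z) = Z (u(Z) = Z + 0 = Z)
E(J) = 0 (E(J) = 0*(-⅕) = 0)
d(N) = √6
g(U) = -9 (g(U) = -5 - 4 = -9)
g(E(P(3, 2)))*d(18) = -9*√6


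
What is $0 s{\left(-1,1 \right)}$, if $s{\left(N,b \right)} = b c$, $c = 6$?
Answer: $0$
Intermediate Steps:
$s{\left(N,b \right)} = 6 b$ ($s{\left(N,b \right)} = b 6 = 6 b$)
$0 s{\left(-1,1 \right)} = 0 \cdot 6 \cdot 1 = 0 \cdot 6 = 0$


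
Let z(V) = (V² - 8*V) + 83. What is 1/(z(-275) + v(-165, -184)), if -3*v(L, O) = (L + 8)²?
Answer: 3/209075 ≈ 1.4349e-5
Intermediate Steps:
v(L, O) = -(8 + L)²/3 (v(L, O) = -(L + 8)²/3 = -(8 + L)²/3)
z(V) = 83 + V² - 8*V
1/(z(-275) + v(-165, -184)) = 1/((83 + (-275)² - 8*(-275)) - (8 - 165)²/3) = 1/((83 + 75625 + 2200) - ⅓*(-157)²) = 1/(77908 - ⅓*24649) = 1/(77908 - 24649/3) = 1/(209075/3) = 3/209075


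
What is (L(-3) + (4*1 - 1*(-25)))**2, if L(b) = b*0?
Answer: 841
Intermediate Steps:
L(b) = 0
(L(-3) + (4*1 - 1*(-25)))**2 = (0 + (4*1 - 1*(-25)))**2 = (0 + (4 + 25))**2 = (0 + 29)**2 = 29**2 = 841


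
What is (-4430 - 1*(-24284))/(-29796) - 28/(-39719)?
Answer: -131291123/197244554 ≈ -0.66563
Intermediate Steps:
(-4430 - 1*(-24284))/(-29796) - 28/(-39719) = (-4430 + 24284)*(-1/29796) - 28*(-1/39719) = 19854*(-1/29796) + 28/39719 = -3309/4966 + 28/39719 = -131291123/197244554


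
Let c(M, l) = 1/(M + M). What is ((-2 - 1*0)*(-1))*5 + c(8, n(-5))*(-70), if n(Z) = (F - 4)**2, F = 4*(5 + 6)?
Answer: 45/8 ≈ 5.6250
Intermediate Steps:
F = 44 (F = 4*11 = 44)
n(Z) = 1600 (n(Z) = (44 - 4)**2 = 40**2 = 1600)
c(M, l) = 1/(2*M)
((-2 - 1*0)*(-1))*5 + c(8, n(-5))*(-70) = ((-2 - 1*0)*(-1))*5 + ((1/2)/8)*(-70) = ((-2 + 0)*(-1))*5 + ((1/2)*(1/8))*(-70) = -2*(-1)*5 + (1/16)*(-70) = 2*5 - 35/8 = 10 - 35/8 = 45/8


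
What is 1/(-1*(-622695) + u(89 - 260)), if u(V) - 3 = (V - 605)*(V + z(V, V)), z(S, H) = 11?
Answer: 1/746858 ≈ 1.3389e-6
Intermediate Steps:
u(V) = 3 + (-605 + V)*(11 + V) (u(V) = 3 + (V - 605)*(V + 11) = 3 + (-605 + V)*(11 + V))
1/(-1*(-622695) + u(89 - 260)) = 1/(-1*(-622695) + (-6652 + (89 - 260)**2 - 594*(89 - 260))) = 1/(622695 + (-6652 + (-171)**2 - 594*(-171))) = 1/(622695 + (-6652 + 29241 + 101574)) = 1/(622695 + 124163) = 1/746858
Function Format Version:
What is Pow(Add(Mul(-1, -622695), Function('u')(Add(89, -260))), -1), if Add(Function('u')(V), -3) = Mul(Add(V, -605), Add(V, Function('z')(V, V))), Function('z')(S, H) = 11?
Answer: Rational(1, 746858) ≈ 1.3389e-6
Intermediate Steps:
Function('u')(V) = Add(3, Mul(Add(-605, V), Add(11, V))) (Function('u')(V) = Add(3, Mul(Add(V, -605), Add(V, 11))) = Add(3, Mul(Add(-605, V), Add(11, V))))
Pow(Add(Mul(-1, -622695), Function('u')(Add(89, -260))), -1) = Pow(Add(Mul(-1, -622695), Add(-6652, Pow(Add(89, -260), 2), Mul(-594, Add(89, -260)))), -1) = Pow(Add(622695, Add(-6652, Pow(-171, 2), Mul(-594, -171))), -1) = Pow(Add(622695, Add(-6652, 29241, 101574)), -1) = Pow(Add(622695, 124163), -1) = Pow(746858, -1) = Rational(1, 746858)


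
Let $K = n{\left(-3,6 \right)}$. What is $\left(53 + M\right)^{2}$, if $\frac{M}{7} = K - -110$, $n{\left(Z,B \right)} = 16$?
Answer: $874225$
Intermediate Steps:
$K = 16$
$M = 882$ ($M = 7 \left(16 - -110\right) = 7 \left(16 + 110\right) = 7 \cdot 126 = 882$)
$\left(53 + M\right)^{2} = \left(53 + 882\right)^{2} = 935^{2} = 874225$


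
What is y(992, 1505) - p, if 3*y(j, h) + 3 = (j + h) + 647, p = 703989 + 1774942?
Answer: -2477884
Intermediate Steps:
p = 2478931
y(j, h) = 644/3 + h/3 + j/3 (y(j, h) = -1 + ((j + h) + 647)/3 = -1 + ((h + j) + 647)/3 = -1 + (647 + h + j)/3 = -1 + (647/3 + h/3 + j/3) = 644/3 + h/3 + j/3)
y(992, 1505) - p = (644/3 + (⅓)*1505 + (⅓)*992) - 1*2478931 = (644/3 + 1505/3 + 992/3) - 2478931 = 1047 - 2478931 = -2477884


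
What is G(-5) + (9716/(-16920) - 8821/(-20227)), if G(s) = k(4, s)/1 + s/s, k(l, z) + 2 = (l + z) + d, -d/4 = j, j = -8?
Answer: 2554987747/85560210 ≈ 29.862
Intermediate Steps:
d = 32 (d = -4*(-8) = 32)
k(l, z) = 30 + l + z (k(l, z) = -2 + ((l + z) + 32) = -2 + (32 + l + z) = 30 + l + z)
G(s) = 35 + s (G(s) = (30 + 4 + s)/1 + s/s = (34 + s)*1 + 1 = (34 + s) + 1 = 35 + s)
G(-5) + (9716/(-16920) - 8821/(-20227)) = (35 - 5) + (9716/(-16920) - 8821/(-20227)) = 30 + (9716*(-1/16920) - 8821*(-1/20227)) = 30 + (-2429/4230 + 8821/20227) = 30 - 11818553/85560210 = 2554987747/85560210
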